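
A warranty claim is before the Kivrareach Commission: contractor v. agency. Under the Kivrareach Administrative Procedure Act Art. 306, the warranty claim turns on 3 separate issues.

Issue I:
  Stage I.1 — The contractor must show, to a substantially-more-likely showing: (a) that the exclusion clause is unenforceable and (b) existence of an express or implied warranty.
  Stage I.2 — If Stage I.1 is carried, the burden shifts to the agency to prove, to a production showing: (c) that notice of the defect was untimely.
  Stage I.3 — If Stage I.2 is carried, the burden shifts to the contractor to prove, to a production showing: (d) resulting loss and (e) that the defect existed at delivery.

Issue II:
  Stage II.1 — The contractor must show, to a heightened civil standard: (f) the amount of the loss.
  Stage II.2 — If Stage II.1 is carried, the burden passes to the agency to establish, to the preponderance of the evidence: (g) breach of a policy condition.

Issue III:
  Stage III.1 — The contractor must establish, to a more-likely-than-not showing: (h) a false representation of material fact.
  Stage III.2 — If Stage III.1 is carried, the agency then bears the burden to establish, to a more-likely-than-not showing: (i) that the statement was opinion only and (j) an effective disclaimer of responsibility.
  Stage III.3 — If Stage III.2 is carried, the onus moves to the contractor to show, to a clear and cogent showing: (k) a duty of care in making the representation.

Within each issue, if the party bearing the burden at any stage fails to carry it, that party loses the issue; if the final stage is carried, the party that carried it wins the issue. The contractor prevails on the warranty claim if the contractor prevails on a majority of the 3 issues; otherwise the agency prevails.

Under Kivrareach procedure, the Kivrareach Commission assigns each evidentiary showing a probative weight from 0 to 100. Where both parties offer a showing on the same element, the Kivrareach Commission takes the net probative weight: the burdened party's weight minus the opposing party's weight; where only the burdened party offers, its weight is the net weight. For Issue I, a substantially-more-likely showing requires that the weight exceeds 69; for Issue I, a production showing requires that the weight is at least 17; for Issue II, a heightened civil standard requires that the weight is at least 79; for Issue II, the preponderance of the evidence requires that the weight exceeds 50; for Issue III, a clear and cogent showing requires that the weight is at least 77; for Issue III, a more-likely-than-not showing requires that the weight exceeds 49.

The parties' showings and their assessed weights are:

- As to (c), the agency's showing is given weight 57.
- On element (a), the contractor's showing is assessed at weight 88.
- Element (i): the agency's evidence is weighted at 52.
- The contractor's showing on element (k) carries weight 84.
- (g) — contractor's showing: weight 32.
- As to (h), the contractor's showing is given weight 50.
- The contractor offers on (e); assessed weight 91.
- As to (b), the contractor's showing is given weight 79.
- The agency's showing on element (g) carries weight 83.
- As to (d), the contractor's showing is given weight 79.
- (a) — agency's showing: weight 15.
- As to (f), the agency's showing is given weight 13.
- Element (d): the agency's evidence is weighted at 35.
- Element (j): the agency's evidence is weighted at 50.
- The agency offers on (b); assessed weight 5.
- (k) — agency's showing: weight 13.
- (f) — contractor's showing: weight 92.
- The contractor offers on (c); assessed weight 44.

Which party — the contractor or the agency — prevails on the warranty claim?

— Issue I —
At Stage I.1 the contractor must meet a substantially-more-likely showing (weight exceeds 69): on (a) the weight is 88 less the opposing 15 gives net 73, > 69, so (a) meets the standard; on (b) the weight is 79 less the opposing 5 gives net 74, which does exceed 69, so (b) meets the standard.
  All elements met. The burden passes to the agency.
At Stage I.2 the agency must meet a production showing (weight is at least 17): on (c) the weight is 57 less the opposing 44 gives net 13, which does not reach 17, so (c) does not meet the standard.
  Stage I.2 not carried; the agency fails its burden.
The contractor prevails on this issue.
— Issue II —
At Stage II.1 the contractor must meet a heightened civil standard (weight is at least 79): on (f) the weight is 92 less the opposing 13 gives net 79, which does reach 79, so (f) meets the standard.
  The contractor carries Stage II.1; the agency now bears the burden.
At Stage II.2 the agency must meet the preponderance of the evidence (weight exceeds 50): on (g) the weight is 83 less the opposing 32 gives net 51, which does exceed 50, so (g) meets the standard.
  Stage II.2 carried; the final stage is satisfied.
All stages carried — the agency prevails on this issue.
— Issue III —
Stage III.1 (contractor, a more-likely-than-not showing, weight exceeds 49): (h) 50 > 49 — meets.
  Stage III.1 carried; the burden shifts to the agency.
Stage III.2 (agency, a more-likely-than-not showing, weight exceeds 49): (i) 52 > 49 — meets; (j) 50 > 49 — meets.
  The agency carries Stage III.2; the contractor now bears the burden.
Stage III.3 (contractor, a clear and cogent showing, weight is at least 77): (k) net 84−13=71 < 77 — fails.
  The contractor does not carry Stage III.3.
So the agency prevails on this issue.
Per-issue: Issue I → contractor; Issue II → agency; Issue III → agency. The contractor must prevail on a majority of issues; overall, the agency prevails.

agency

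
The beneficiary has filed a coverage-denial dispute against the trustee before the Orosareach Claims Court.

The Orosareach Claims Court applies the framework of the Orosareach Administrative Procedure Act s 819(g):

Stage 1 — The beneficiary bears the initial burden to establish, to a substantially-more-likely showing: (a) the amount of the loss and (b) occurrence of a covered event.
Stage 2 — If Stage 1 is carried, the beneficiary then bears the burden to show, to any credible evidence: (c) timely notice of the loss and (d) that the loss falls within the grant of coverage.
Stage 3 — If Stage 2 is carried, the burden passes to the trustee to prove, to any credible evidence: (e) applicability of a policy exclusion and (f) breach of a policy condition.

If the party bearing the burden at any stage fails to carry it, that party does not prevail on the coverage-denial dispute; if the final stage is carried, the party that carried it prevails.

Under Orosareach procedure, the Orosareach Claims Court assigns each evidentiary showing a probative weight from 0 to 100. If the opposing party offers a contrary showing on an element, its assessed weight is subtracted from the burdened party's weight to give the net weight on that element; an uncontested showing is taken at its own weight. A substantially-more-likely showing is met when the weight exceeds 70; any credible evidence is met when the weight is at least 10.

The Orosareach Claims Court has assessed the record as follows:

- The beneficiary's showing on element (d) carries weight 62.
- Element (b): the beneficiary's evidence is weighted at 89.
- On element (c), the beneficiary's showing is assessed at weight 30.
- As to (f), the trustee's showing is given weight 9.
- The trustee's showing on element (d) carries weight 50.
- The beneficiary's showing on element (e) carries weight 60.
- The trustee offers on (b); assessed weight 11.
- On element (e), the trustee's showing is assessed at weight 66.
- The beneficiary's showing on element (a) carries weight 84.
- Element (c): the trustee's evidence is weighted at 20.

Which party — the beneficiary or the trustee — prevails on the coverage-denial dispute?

At Stage 1 the beneficiary must meet a substantially-more-likely showing (weight exceeds 70): on (a) the weight is 84, which does exceed 70, so (a) meets the standard; on (b) the weight is 89 less the opposing 11 gives net 78, which does exceed 70, so (b) meets the standard.
  Stage 1 is satisfied; the beneficiary continues to bear the burden.
At Stage 2 the beneficiary must meet any credible evidence (weight is at least 10): on (c) the weight is 30 less the opposing 20 gives net 10, which does reach 10, so (c) meets the standard; on (d) the weight is 62 less the opposing 50 gives net 12, which does reach 10, so (d) meets the standard.
  Stage 2 is satisfied; the onus moves to the trustee.
At Stage 3 the trustee must meet any credible evidence (weight is at least 10): on (e) the weight is 66 less the opposing 60 gives net 6, < 10, so (e) does not meet the standard; on (f) the weight is 9, which does not reach 10, so (f) does not meet the standard.
  Not every element is met, so the trustee fails to carry Stage 3.
The analysis ends at Stage 3; the beneficiary prevails.

beneficiary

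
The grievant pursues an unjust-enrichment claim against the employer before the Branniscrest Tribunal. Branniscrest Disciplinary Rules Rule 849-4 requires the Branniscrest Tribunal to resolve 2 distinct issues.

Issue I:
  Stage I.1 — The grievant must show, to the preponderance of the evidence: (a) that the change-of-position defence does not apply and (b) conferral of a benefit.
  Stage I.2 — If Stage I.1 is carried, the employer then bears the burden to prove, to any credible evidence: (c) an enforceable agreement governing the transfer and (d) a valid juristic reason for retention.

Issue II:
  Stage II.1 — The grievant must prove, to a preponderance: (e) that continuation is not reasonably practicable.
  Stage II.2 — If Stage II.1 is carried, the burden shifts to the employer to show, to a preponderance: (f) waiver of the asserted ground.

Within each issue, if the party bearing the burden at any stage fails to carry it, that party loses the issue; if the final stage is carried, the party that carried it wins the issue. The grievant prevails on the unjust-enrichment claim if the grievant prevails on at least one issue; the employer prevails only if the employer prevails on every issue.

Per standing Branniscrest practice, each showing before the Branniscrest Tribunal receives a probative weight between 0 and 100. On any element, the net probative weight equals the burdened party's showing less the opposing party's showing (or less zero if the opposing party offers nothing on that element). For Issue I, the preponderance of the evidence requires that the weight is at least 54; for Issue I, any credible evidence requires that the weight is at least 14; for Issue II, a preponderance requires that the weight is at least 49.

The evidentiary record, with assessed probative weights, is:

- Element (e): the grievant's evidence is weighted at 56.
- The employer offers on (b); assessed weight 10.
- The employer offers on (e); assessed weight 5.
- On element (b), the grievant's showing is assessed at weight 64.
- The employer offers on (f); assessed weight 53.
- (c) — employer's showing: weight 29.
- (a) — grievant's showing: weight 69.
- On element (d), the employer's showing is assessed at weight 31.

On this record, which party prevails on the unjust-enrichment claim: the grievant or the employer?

employer

— Issue I —
At Stage I.1 the grievant must meet the preponderance of the evidence (weight is at least 54): on (a) the weight is 69, ≥ 54, so (a) meets the standard; on (b) the weight is 64 less the opposing 10 gives net 54, which does reach 54, so (b) meets the standard.
  Stage I.1 carried; the burden shifts to the employer.
At Stage I.2 the employer must meet any credible evidence (weight is at least 14): on (c) the weight is 29, which does reach 14, so (c) meets the standard; on (d) the weight is 31, which does reach 14, so (d) meets the standard.
  All elements met at the final stage.
With every stage satisfied, the employer prevails on this issue.
— Issue II —
Stage II.1 — burden on grievant; standard: a preponderance (weight is at least 49).
    (e): 56 − 5 = 51 ≥ 49 [met]
  Stage II.1 carried; the burden shifts to the employer.
Stage II.2 — burden on employer; standard: a preponderance (weight is at least 49).
    (f): 53 ≥ 49 [met]
  The employer carries the last stage.
With every stage satisfied, the employer prevails on this issue.
Per-issue: Issue I → employer; Issue II → employer. The grievant must prevail on at least one issue; overall, the employer prevails.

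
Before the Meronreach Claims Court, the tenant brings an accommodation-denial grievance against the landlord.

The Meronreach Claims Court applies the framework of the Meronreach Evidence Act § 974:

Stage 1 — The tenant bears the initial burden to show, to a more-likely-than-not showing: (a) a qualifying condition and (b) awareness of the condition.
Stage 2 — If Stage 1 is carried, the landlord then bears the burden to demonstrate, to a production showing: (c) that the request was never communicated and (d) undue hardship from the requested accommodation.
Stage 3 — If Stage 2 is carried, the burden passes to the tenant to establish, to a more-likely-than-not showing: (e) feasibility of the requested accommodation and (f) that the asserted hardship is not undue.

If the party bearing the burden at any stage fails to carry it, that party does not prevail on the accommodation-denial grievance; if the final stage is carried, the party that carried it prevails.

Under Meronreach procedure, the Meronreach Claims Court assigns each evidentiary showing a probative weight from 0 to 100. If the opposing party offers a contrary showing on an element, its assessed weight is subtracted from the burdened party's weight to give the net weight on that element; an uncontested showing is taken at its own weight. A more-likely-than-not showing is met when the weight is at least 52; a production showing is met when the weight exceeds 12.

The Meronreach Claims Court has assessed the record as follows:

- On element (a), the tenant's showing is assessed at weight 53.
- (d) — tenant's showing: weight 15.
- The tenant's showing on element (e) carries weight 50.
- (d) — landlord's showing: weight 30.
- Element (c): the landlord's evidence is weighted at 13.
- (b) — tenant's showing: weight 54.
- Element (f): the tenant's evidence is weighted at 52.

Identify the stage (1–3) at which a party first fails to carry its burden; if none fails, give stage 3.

Stage 1 — burden on tenant; standard: a more-likely-than-not showing (weight is at least 52).
    (a): 53 ≥ 52 [met]
    (b): 54 ≥ 52 [met]
  Stage 1 carried; the burden shifts to the landlord.
Stage 2 — burden on landlord; standard: a production showing (weight exceeds 12).
    (c): 13 > 12 [met]
    (d): 30 − 15 = 15 > 12 [met]
  All elements met. The burden passes to the tenant.
Stage 3 — burden on tenant; standard: a more-likely-than-not showing (weight is at least 52).
    (e): 50 < 52 [not met]
    (f): 52 ≥ 52 [met]
  The tenant does not carry Stage 3.
The analysis ends at Stage 3; the landlord prevails.

stage 3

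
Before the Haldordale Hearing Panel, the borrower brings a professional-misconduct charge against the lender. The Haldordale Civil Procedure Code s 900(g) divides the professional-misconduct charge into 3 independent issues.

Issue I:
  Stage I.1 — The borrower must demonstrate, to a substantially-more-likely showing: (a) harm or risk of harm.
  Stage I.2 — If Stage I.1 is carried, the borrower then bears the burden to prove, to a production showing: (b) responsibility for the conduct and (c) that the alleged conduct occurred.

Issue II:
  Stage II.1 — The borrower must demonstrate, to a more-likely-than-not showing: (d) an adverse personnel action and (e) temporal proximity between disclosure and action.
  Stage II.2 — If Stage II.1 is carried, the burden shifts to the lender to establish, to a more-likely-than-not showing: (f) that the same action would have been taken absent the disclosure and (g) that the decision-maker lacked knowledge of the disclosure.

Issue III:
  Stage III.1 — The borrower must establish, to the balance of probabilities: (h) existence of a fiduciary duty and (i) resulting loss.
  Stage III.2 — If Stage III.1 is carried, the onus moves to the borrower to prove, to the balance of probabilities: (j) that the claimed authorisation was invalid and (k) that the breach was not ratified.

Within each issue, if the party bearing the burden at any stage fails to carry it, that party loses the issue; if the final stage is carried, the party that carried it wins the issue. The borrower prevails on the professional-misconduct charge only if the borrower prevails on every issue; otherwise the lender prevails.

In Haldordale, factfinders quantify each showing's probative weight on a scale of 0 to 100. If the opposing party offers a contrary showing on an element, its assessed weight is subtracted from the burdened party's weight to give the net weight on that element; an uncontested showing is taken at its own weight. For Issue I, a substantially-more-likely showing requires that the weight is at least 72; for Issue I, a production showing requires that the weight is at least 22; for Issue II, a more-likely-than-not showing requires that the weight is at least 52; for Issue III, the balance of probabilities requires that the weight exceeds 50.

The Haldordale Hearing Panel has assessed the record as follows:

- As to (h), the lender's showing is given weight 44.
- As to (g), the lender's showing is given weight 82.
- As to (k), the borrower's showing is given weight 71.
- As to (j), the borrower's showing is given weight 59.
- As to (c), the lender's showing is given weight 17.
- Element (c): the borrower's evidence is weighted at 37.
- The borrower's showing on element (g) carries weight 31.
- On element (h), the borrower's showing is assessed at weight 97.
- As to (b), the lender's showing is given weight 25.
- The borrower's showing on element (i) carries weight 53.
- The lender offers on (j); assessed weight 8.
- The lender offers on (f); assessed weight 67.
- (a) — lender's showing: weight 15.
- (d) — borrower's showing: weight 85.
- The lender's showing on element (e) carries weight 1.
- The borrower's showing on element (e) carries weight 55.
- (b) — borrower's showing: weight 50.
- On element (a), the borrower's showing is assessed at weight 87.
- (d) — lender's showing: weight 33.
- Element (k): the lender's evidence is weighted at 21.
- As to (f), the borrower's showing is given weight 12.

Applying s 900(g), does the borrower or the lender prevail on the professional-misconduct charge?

lender

— Issue I —
At Stage I.1 the borrower must meet a substantially-more-likely showing (weight is at least 72): on (a) the weight is 87 less the opposing 15 gives net 72, ≥ 72, so (a) meets the standard.
  Stage I.1 is satisfied; the borrower continues to bear the burden.
At Stage I.2 the borrower must meet a production showing (weight is at least 22): on (b) the weight is 50 less the opposing 25 gives net 25, ≥ 22, so (b) meets the standard; on (c) the weight is 37 less the opposing 17 gives net 20, < 22, so (c) does not meet the standard.
  The borrower does not carry Stage I.2.
The analysis ends at Stage I.2; the lender prevails on this issue.
— Issue II —
Stage II.1 (borrower, a more-likely-than-not showing, weight is at least 52): (d) net 85−33=52 ≥ 52 — meets; (e) net 55−1=54 ≥ 52 — meets.
  Stage II.1 carried; the burden shifts to the lender.
Stage II.2 (lender, a more-likely-than-not showing, weight is at least 52): (f) net 67−12=55 ≥ 52 — meets; (g) net 82−31=51 < 52 — fails.
  Not every element is met, so the lender fails to carry Stage II.2.
The analysis ends at Stage II.2; the borrower prevails on this issue.
— Issue III —
Stage III.1 (borrower, the balance of probabilities, weight exceeds 50): (h) net 97−44=53 > 50 — meets; (i) 53 > 50 — meets.
  Stage III.1 is satisfied; the borrower continues to bear the burden.
Stage III.2 (borrower, the balance of probabilities, weight exceeds 50): (j) net 59−8=51 > 50 — meets; (k) net 71−21=50 ≤ 50 — fails.
  Not every element is met, so the borrower fails to carry Stage III.2.
The lender prevails on this issue.
Per-issue: Issue I → lender; Issue II → borrower; Issue III → lender. The borrower must prevail on every issue; overall, the lender prevails.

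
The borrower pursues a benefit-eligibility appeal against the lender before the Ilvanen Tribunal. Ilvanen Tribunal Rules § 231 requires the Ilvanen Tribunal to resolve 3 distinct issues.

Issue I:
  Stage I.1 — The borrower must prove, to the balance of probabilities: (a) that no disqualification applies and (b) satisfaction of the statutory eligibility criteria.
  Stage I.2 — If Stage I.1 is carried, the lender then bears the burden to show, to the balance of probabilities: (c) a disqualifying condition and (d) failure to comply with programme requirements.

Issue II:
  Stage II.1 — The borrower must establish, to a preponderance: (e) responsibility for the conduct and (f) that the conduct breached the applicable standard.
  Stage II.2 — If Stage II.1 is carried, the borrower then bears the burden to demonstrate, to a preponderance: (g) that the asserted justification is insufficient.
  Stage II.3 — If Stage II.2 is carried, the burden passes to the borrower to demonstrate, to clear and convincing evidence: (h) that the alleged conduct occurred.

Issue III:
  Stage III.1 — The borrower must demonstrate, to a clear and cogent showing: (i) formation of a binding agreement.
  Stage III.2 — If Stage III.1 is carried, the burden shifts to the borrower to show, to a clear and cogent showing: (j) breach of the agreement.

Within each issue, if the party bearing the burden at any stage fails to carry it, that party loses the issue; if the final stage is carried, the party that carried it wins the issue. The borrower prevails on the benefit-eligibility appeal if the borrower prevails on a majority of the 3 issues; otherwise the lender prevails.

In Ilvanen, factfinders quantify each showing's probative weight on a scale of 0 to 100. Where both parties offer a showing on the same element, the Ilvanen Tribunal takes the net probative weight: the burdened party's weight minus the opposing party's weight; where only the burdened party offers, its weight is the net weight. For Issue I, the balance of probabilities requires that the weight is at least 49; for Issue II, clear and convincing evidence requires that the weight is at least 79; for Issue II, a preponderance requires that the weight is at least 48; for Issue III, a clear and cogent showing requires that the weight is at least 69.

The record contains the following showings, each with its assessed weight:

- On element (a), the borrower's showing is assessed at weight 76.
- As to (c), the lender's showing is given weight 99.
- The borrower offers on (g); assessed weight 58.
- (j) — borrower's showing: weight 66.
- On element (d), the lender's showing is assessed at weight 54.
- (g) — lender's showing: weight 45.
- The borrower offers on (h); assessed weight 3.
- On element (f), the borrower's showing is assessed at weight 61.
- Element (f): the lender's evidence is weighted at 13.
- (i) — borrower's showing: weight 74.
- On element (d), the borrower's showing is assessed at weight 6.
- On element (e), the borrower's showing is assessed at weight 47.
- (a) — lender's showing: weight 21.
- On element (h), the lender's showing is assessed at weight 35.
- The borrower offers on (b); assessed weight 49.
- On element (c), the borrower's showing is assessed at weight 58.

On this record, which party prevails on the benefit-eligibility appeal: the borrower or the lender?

— Issue I —
Stage I.1 — burden on borrower; standard: the balance of probabilities (weight is at least 49).
    (a): 76 − 21 = 55 ≥ 49 [met]
    (b): 49 ≥ 49 [met]
  Stage I.1 is satisfied; the onus moves to the lender.
Stage I.2 — burden on lender; standard: the balance of probabilities (weight is at least 49).
    (c): 99 − 58 = 41 < 49 [not met]
    (d): 54 − 6 = 48 < 49 [not met]
  Not every element is met, so the lender fails to carry Stage I.2.
So the borrower prevails on this issue.
— Issue II —
At Stage II.1 the borrower must meet a preponderance (weight is at least 48): on (e) the weight is 47, which does not reach 48, so (e) does not meet the standard; on (f) the weight is 61 less the opposing 13 gives net 48, ≥ 48, so (f) meets the standard.
  The borrower does not carry Stage II.1.
The lender prevails on this issue.
— Issue III —
At Stage III.1 the borrower must meet a clear and cogent showing (weight is at least 69): on (i) the weight is 74, which does reach 69, so (i) meets the standard.
  All elements met. The borrower retains the burden for Stage III.2.
At Stage III.2 the borrower must meet a clear and cogent showing (weight is at least 69): on (j) the weight is 66, which does not reach 69, so (j) does not meet the standard.
  The borrower does not carry Stage III.2.
The analysis ends at Stage III.2; the lender prevails on this issue.
Per-issue: Issue I → borrower; Issue II → lender; Issue III → lender. The borrower must prevail on a majority of issues; overall, the lender prevails.

lender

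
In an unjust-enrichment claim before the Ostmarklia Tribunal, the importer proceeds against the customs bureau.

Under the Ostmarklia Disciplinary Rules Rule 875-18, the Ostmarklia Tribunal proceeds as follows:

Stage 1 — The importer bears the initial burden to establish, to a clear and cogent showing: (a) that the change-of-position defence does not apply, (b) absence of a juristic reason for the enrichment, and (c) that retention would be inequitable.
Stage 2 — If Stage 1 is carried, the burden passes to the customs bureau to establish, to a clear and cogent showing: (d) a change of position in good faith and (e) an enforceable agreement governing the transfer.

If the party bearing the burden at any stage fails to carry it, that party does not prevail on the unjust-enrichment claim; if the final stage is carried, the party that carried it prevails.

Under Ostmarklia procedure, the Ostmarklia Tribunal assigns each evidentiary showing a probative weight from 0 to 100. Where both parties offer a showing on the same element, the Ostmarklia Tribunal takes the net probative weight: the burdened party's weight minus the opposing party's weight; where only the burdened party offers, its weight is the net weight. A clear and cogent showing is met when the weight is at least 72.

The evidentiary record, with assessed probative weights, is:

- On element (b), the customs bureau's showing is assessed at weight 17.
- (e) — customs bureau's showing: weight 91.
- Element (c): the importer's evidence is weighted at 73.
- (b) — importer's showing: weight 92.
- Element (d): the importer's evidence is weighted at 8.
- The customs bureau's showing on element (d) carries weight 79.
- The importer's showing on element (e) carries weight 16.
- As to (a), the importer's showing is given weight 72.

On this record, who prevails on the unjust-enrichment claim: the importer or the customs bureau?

Stage 1 — burden on importer; standard: a clear and cogent showing (weight is at least 72).
    (a): 72 ≥ 72 [met]
    (b): 92 − 17 = 75 ≥ 72 [met]
    (c): 73 ≥ 72 [met]
  All elements met. The burden passes to the customs bureau.
Stage 2 — burden on customs bureau; standard: a clear and cogent showing (weight is at least 72).
    (d): 79 − 8 = 71 < 72 [not met]
    (e): 91 − 16 = 75 ≥ 72 [met]
  The customs bureau does not carry Stage 2.
The analysis ends at Stage 2; the importer prevails.

importer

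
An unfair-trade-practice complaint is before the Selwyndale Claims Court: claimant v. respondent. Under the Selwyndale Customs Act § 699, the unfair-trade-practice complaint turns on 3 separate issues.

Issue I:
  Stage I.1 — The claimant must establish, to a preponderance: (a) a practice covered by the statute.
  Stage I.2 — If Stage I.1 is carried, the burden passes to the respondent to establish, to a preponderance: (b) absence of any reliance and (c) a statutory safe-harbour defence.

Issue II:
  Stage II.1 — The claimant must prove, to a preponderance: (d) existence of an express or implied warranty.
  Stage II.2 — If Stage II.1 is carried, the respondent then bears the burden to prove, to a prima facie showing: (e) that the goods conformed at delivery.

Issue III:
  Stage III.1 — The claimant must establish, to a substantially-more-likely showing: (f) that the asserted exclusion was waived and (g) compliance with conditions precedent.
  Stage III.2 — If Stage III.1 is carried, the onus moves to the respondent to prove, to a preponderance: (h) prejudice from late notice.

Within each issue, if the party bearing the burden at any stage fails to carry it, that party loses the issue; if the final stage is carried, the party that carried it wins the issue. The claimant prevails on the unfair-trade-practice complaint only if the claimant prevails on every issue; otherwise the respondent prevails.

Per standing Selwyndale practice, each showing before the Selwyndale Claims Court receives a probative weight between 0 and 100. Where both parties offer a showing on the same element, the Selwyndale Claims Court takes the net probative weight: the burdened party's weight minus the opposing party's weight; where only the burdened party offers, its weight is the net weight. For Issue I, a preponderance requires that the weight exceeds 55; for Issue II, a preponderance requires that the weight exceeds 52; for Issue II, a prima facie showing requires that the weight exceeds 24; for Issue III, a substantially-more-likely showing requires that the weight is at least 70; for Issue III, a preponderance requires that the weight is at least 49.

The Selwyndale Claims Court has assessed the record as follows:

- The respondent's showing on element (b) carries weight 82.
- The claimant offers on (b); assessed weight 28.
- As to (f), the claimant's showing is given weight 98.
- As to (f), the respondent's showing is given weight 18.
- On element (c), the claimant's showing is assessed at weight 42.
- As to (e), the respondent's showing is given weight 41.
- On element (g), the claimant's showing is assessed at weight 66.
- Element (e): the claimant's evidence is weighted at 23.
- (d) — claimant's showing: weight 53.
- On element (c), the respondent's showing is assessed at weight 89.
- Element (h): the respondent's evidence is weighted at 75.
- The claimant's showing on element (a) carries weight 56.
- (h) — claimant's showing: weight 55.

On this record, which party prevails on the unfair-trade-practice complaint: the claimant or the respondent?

— Issue I —
At Stage I.1 the claimant must meet a preponderance (weight exceeds 55): on (a) the weight is 56, > 55, so (a) meets the standard.
  Stage I.1 is satisfied; the onus moves to the respondent.
At Stage I.2 the respondent must meet a preponderance (weight exceeds 55): on (b) the weight is 82 less the opposing 28 gives net 54, which does not exceed 55, so (b) does not meet the standard; on (c) the weight is 89 less the opposing 42 gives net 47, ≤ 55, so (c) does not meet the standard.
  Stage I.2 not carried; the respondent fails its burden.
So the claimant prevails on this issue.
— Issue II —
Stage II.1 (claimant, a preponderance, weight exceeds 52): (d) 53 > 52 — meets.
  Stage II.1 is satisfied; the onus moves to the respondent.
Stage II.2 (respondent, a prima facie showing, weight exceeds 24): (e) net 41−23=18 ≤ 24 — fails.
  The respondent does not carry Stage II.2.
The analysis ends at Stage II.2; the claimant prevails on this issue.
— Issue III —
Stage III.1 (claimant, a substantially-more-likely showing, weight is at least 70): (f) net 98−18=80 ≥ 70 — meets; (g) 66 < 70 — fails.
  Not every element is met, so the claimant fails to carry Stage III.1.
The analysis ends at Stage III.1; the respondent prevails on this issue.
Per-issue: Issue I → claimant; Issue II → claimant; Issue III → respondent. The claimant must prevail on every issue; overall, the respondent prevails.

respondent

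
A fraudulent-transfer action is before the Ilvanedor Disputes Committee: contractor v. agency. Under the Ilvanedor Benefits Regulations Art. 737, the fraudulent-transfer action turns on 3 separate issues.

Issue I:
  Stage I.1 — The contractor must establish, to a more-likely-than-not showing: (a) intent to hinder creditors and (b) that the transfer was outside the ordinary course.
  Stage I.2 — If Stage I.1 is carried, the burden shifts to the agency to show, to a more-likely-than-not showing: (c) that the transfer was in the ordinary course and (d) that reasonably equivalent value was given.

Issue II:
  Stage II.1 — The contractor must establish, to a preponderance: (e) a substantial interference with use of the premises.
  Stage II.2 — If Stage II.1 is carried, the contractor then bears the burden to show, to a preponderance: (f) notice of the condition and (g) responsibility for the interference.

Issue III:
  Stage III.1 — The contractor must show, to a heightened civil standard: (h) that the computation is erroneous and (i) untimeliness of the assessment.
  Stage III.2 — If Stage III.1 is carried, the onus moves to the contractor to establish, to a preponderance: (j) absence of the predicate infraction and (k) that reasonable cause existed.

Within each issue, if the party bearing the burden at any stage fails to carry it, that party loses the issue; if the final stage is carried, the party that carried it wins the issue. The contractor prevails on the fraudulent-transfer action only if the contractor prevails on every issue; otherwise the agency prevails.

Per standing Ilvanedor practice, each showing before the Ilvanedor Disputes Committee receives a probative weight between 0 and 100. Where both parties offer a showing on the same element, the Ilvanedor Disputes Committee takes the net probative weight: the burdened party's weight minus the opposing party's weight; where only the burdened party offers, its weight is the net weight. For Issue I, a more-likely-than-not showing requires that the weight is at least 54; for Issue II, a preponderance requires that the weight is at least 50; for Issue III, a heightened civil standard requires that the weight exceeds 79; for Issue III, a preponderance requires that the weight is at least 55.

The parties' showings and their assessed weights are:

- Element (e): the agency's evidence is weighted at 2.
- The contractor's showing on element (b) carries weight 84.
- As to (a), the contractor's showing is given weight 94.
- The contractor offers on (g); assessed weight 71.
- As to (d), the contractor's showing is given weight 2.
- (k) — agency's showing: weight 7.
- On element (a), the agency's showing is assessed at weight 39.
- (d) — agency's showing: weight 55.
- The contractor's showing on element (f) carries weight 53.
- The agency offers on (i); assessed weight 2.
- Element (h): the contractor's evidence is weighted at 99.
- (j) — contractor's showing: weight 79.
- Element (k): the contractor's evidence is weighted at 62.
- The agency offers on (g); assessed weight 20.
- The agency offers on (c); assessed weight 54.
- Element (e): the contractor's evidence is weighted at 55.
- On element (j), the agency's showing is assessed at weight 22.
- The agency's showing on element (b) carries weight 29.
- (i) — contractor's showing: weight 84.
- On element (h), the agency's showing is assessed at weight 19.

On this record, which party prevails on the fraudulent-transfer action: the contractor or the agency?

contractor

— Issue I —
Stage I.1 (contractor, a more-likely-than-not showing, weight is at least 54): (a) net 94−39=55 ≥ 54 — meets; (b) net 84−29=55 ≥ 54 — meets.
  Stage I.1 carried; the burden shifts to the agency.
Stage I.2 (agency, a more-likely-than-not showing, weight is at least 54): (c) 54 ≥ 54 — meets; (d) net 55−2=53 < 54 — fails.
  The agency does not carry Stage I.2.
So the contractor prevails on this issue.
— Issue II —
At Stage II.1 the contractor must meet a preponderance (weight is at least 50): on (e) the weight is 55 less the opposing 2 gives net 53, which does reach 50, so (e) meets the standard.
  Stage II.1 carried; the burden remains with the contractor.
At Stage II.2 the contractor must meet a preponderance (weight is at least 50): on (f) the weight is 53, ≥ 50, so (f) meets the standard; on (g) the weight is 71 less the opposing 20 gives net 51, ≥ 50, so (g) meets the standard.
  Stage II.2 carried; the final stage is satisfied.
Every stage carried; the contractor prevails on this issue.
— Issue III —
At Stage III.1 the contractor must meet a heightened civil standard (weight exceeds 79): on (h) the weight is 99 less the opposing 19 gives net 80, which does exceed 79, so (h) meets the standard; on (i) the weight is 84 less the opposing 2 gives net 82, > 79, so (i) meets the standard.
  All elements met. The contractor retains the burden for Stage III.2.
At Stage III.2 the contractor must meet a preponderance (weight is at least 55): on (j) the weight is 79 less the opposing 22 gives net 57, ≥ 55, so (j) meets the standard; on (k) the weight is 62 less the opposing 7 gives net 55, ≥ 55, so (k) meets the standard.
  All elements met at the final stage.
With every stage satisfied, the contractor prevails on this issue.
Per-issue: Issue I → contractor; Issue II → contractor; Issue III → contractor. The contractor must prevail on every issue; overall, the contractor prevails.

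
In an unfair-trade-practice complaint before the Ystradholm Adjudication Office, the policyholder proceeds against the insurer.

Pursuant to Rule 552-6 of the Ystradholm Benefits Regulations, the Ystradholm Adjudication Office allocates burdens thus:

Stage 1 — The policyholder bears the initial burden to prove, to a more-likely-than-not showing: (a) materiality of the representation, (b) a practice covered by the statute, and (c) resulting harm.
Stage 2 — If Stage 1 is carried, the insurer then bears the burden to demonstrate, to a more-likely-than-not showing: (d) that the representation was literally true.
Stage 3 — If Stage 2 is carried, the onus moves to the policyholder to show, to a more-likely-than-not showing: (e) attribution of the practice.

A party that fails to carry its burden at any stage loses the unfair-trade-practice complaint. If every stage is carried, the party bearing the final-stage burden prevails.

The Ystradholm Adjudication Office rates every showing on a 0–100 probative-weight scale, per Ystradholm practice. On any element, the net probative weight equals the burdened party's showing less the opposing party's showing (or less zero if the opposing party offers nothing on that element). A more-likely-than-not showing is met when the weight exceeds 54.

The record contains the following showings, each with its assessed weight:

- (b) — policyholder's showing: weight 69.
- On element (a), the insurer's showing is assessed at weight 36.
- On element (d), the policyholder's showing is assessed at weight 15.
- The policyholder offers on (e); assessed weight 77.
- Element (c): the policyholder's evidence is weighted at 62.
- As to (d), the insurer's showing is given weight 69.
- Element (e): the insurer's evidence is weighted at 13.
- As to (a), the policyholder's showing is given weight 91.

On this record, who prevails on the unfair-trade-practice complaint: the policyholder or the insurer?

At Stage 1 the policyholder must meet a more-likely-than-not showing (weight exceeds 54): on (a) the weight is 91 less the opposing 36 gives net 55, > 54, so (a) meets the standard; on (b) the weight is 69, which does exceed 54, so (b) meets the standard; on (c) the weight is 62, which does exceed 54, so (c) meets the standard.
  All elements met. The burden passes to the insurer.
At Stage 2 the insurer must meet a more-likely-than-not showing (weight exceeds 54): on (d) the weight is 69 less the opposing 15 gives net 54, which does not exceed 54, so (d) does not meet the standard.
  Not every element is met, so the insurer fails to carry Stage 2.
The policyholder prevails.

policyholder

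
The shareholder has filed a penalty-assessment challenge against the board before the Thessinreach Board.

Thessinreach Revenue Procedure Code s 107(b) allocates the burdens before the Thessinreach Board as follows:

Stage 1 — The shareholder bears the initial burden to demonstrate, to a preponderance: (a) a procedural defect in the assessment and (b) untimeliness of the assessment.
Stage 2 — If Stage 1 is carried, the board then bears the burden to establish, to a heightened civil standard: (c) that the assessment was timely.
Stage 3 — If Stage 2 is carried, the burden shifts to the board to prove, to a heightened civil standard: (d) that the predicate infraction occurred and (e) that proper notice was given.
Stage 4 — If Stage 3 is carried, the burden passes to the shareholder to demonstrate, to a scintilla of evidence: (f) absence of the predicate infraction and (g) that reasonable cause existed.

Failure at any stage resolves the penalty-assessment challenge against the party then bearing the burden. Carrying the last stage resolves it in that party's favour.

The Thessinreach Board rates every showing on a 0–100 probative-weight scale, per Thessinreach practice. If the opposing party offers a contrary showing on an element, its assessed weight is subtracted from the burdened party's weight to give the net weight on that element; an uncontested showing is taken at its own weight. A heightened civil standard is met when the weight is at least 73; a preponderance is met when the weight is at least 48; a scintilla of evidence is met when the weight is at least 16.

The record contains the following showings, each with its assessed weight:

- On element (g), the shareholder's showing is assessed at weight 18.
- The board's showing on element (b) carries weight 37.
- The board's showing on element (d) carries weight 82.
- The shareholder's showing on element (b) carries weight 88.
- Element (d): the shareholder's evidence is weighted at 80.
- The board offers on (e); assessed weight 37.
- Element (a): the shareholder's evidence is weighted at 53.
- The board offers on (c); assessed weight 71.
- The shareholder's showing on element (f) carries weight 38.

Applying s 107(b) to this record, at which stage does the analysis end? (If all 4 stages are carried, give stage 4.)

Stage 1 (shareholder, a preponderance, weight is at least 48): (a) 53 ≥ 48 — meets; (b) net 88−37=51 ≥ 48 — meets.
  All elements met. The burden passes to the board.
Stage 2 (board, a heightened civil standard, weight is at least 73): (c) 71 < 73 — fails.
  The board does not carry Stage 2.
The shareholder prevails.

stage 2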